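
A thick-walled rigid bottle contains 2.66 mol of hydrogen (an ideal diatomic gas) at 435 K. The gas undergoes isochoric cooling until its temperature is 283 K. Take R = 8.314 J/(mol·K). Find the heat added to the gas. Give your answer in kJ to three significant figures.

Q ≈ -8.40 kJ

Constant volume ⇒ W = 0, so Q = ΔU = nCᵥΔT with Cᵥ = 5R/2 = 20.79 J/(mol·K).
ΔU = (2.66)(20.79)(283 − 435) = -8404 J.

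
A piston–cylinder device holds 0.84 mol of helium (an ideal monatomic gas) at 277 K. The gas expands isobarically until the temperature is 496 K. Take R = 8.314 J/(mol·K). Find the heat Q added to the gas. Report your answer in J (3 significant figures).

Isobaric: W = nRΔT = (0.84)(8.314)(219) = 1529 J.
ΔU = nCᵥΔT with Cᵥ = 3R/2: ΔU = (0.84)(12.47)(219) = 2294 J.
Q = ΔU + W = 2294 + 1529 = 3824 J.

Q ≈ 3820 J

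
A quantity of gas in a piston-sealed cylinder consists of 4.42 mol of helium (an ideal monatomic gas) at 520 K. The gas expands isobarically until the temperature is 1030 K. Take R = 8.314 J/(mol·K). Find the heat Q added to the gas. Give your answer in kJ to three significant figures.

Q ≈ 46.9 kJ

Isobaric: W = nRΔT = (4.42)(8.314)(510) = 18741 J.
ΔU = nCᵥΔT with Cᵥ = 3R/2: ΔU = (4.42)(12.47)(510) = 28112 J.
Q = ΔU + W = 28112 + 18741 = 46854 J.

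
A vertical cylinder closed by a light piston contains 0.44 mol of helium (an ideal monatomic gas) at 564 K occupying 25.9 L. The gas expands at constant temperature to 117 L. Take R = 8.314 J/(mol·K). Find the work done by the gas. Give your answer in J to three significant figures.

Isothermal: W = nRT ln(V₂/V₁).
W = (0.44)(8.314)(564) × ln(117/25.9)
  = 2063 × 1.508
W_by_gas = 3111 J.

W ≈ 3110 J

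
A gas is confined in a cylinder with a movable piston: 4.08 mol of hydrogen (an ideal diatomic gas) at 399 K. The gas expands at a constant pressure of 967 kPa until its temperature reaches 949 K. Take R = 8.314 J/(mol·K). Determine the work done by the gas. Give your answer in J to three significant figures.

Isobaric: W = P ΔV = nR ΔT.
W = (4.08)(8.314)(949 − 399) = 18657 J.

W ≈ 18700 J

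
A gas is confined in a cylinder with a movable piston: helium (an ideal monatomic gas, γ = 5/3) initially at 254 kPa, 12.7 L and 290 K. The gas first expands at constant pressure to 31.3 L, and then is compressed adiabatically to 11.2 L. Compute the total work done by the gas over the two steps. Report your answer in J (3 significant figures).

W_total ≈ -7010 J

Step 1 (isobaric): W = PΔV = (254 kPa)(31.3 − 12.7 L) = 4724 J.
After step 1: P = 254 kPa, V = 31.3 L, T = 714.7 K.
Step 2 (adiabatic): W = (P₁V₁ − P₂V₂)/(γ−1) = (7950 − 15774)/0.667 = -11735 J.
W_total = 4724 − 11735 = -7011 J.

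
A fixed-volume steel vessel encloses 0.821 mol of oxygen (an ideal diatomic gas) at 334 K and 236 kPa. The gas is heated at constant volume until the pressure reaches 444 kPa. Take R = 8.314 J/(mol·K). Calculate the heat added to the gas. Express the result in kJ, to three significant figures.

Q ≈ 5.02 kJ

Constant volume ⇒ W = 0, so Q = ΔU = nCᵥΔT with Cᵥ = 5R/2 = 20.79 J/(mol·K).
At constant V, T₂/T₁ = P₂/P₁ ⇒ ΔT = T₁(P₂/P₁ − 1) = 334·(444/236 − 1) = 294.4 K.
ΔU = (0.821)(20.79)(294.4) = 5023 J.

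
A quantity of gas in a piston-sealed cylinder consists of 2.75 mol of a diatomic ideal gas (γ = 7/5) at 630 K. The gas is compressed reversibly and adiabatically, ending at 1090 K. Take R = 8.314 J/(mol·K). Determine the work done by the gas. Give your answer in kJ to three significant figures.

W ≈ -26.3 kJ

Adiabatic ⇒ Q = 0, so W_by = −ΔU = nCᵥ(T₁ − T₂).
Cᵥ = 5R/2 = 20.79 J/(mol·K).
W = (2.75)(20.79)(630 − 1090) = -26293 J.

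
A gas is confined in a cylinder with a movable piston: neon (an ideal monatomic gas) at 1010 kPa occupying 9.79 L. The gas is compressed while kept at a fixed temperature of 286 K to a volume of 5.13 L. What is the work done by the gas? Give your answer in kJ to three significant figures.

W ≈ -6.39 kJ

Isothermal: W = nRT ln(V₂/V₁) = P₁V₁ ln(V₂/V₁).
P₁V₁ = (1010 kPa)(9.79 L) = 9888 J.
W = 9888 × ln(5.13/9.79) = 9888 × -0.6463
W_by_gas = -6390 J.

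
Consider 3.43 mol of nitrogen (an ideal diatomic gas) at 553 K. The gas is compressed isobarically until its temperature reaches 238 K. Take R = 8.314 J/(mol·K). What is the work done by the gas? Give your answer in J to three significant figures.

Isobaric: W = P ΔV = nR ΔT.
W = (3.43)(8.314)(238 − 553) = -8983 J.

W ≈ -8980 J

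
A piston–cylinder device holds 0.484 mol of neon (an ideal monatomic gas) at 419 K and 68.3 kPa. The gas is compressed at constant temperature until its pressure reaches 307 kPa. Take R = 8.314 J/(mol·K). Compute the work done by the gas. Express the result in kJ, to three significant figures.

W ≈ -2.53 kJ

Isothermal process: W = nRT ln(V₂/V₁) = nRT ln(P₁/P₂).
W = (0.484)(8.314)(419) × ln(68.3/307)
  = 1686 × ln(0.2225) = 1686 × -1.503
W_by_gas = -2534 J.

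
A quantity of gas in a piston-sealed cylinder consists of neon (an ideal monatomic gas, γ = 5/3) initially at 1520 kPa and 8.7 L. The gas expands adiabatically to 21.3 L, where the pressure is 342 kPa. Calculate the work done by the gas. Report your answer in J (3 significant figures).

W ≈ 8910 J

Adiabatic: W = (P₁V₁ − P₂V₂)/(γ − 1) with γ = 5/3.
P₁V₁ = 13224 J, P₂V₂ = 7285 J.
W = (13224 − 7285) / 0.6667 = 8909 J.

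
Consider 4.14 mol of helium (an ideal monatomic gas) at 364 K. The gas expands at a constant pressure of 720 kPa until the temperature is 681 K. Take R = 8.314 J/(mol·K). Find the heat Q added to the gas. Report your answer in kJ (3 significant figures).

Isobaric: W = nRΔT = (4.14)(8.314)(317) = 10911 J.
ΔU = nCᵥΔT with Cᵥ = 3R/2: ΔU = (4.14)(12.47)(317) = 16367 J.
Q = ΔU + W = 16367 + 10911 = 27278 J.

Q ≈ 27.3 kJ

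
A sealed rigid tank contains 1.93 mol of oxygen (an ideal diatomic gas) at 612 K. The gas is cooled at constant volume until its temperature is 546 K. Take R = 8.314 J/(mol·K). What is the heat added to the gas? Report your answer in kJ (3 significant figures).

Constant volume ⇒ W = 0, so Q = ΔU = nCᵥΔT with Cᵥ = 5R/2 = 20.79 J/(mol·K).
ΔU = (1.93)(20.79)(546 − 612) = -2648 J.

Q ≈ -2.65 kJ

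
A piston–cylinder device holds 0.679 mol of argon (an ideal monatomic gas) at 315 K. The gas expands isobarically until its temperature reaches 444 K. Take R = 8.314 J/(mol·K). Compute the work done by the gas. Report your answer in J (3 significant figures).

W ≈ 728 J

Isobaric: W = P ΔV = nR ΔT.
W = (0.679)(8.314)(444 − 315) = 728.2 J.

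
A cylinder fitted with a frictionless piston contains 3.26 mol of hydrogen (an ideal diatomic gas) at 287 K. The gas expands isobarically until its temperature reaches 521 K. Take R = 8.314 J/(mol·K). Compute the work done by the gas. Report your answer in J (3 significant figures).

W ≈ 6340 J

Isobaric: W = P ΔV = nR ΔT.
W = (3.26)(8.314)(521 − 287) = 6342 J.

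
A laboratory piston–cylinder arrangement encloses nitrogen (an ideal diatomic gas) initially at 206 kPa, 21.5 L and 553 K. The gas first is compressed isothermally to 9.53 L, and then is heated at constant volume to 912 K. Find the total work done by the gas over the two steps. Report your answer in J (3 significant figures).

Step 1 (isothermal): W = P₁V₁ ln(V₂/V₁) = (4429) ln(9.53/21.5) = -3603 J.
Step 2 (isochoric): W = 0 (constant volume).
W_total = -3603 + 0 = -3603 J.

W_total ≈ -3600 J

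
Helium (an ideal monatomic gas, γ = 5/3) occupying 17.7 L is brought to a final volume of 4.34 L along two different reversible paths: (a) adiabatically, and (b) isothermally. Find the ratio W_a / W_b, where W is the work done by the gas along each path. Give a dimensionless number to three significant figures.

W_a / W_b ≈ 1.66

Path (a) adiabatic: W = P₁V₁(1 − (V₁/V₂)^(γ−1))/(γ−1) → W_a/(P₁V₁) = -2.329.
Path (b) isothermal: W = P₁V₁ ln(V₂/V₁) → W_b/(P₁V₁) = -1.406.
W_a / W_b = -2.329 / -1.406 = 1.657.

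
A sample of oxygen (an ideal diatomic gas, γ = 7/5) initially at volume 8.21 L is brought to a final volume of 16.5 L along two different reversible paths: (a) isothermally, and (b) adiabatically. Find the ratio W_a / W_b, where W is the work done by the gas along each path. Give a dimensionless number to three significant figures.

W_a / W_b ≈ 1.15

Path (a) isothermal: W = P₁V₁ ln(V₂/V₁) → W_a/(P₁V₁) = 0.698.
Path (b) adiabatic: W = P₁V₁(1 − (V₁/V₂)^(γ−1))/(γ−1) → W_b/(P₁V₁) = 0.609.
W_a / W_b = 0.698 / 0.609 = 1.146.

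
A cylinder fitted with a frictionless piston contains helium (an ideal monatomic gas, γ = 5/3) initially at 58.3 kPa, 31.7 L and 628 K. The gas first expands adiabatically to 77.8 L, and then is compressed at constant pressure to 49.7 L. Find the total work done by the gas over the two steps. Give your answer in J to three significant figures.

W_total ≈ 882 J

Step 1 (adiabatic): W = (P₁V₁ − P₂V₂)/(γ−1) = (1848 − 1016)/0.667 = 1249 J.
After step 1: P = 13.06 kPa, V = 77.8 L, T = 345.2 K.
Step 2 (isobaric): W = PΔV = (13.06 kPa)(49.7 − 77.8 L) = -366.9 J.
W_total = 1249 − 366.9 = 881.7 J.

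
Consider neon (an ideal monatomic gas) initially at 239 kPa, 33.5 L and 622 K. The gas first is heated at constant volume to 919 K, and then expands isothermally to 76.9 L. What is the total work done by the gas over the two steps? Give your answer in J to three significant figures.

Step 1 (isochoric): W = 0 (constant volume).
After step 1: P = 353.1 kPa (V unchanged).
Step 2 (isothermal): W = P₁V₁ ln(V₂/V₁) = (11830) ln(76.9/33.5) = 9830 J.
W_total = 0 + 9830 = 9830 J.

W_total ≈ 9830 J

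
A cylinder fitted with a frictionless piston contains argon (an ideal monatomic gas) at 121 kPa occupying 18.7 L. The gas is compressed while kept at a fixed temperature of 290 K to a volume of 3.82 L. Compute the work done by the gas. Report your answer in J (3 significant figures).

W ≈ -3590 J

Isothermal: W = nRT ln(V₂/V₁) = P₁V₁ ln(V₂/V₁).
P₁V₁ = (121 kPa)(18.7 L) = 2263 J.
W = 2263 × ln(3.82/18.7) = 2263 × -1.588
W_by_gas = -3594 J.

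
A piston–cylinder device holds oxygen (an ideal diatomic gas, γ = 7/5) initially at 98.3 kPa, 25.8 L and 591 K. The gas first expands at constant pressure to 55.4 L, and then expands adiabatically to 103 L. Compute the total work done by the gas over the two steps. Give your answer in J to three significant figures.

Step 1 (isobaric): W = PΔV = (98.3 kPa)(55.4 − 25.8 L) = 2910 J.
After step 1: P = 98.3 kPa, V = 55.4 L, T = 1269 K.
Step 2 (adiabatic): W = (P₁V₁ − P₂V₂)/(γ−1) = (5446 − 4249)/0.4 = 2991 J.
W_total = 2910 + 2991 = 5901 J.

W_total ≈ 5900 J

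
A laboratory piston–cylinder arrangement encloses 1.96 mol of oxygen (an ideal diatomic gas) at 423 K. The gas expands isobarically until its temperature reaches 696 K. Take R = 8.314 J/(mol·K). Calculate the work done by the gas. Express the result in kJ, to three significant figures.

W ≈ 4.45 kJ

Isobaric: W = P ΔV = nR ΔT.
W = (1.96)(8.314)(696 − 423) = 4449 J.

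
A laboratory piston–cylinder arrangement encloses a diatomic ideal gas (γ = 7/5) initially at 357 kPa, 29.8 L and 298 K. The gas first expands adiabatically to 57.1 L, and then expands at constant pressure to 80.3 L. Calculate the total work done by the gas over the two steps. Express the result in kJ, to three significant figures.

Step 1 (adiabatic): W = (P₁V₁ − P₂V₂)/(γ−1) = (10639 − 8202)/0.4 = 6092 J.
After step 1: P = 143.6 kPa, V = 57.1 L, T = 229.7 K.
Step 2 (isobaric): W = PΔV = (143.6 kPa)(80.3 − 57.1 L) = 3332 J.
W_total = 6092 + 3332 = 9424 J.

W_total ≈ 9.42 kJ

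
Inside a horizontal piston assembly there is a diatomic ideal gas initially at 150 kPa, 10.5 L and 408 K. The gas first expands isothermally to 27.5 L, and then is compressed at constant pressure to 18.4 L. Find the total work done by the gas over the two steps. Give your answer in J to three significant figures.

Step 1 (isothermal): W = P₁V₁ ln(V₂/V₁) = (1575) ln(27.5/10.5) = 1516 J.
After step 1: P = 57.27 kPa, V = 27.5 L, T = 408 K.
Step 2 (isobaric): W = PΔV = (57.27 kPa)(18.4 − 27.5 L) = -521.2 J.
W_total = 1516 − 521.2 = 995.2 J.

W_total ≈ 995 J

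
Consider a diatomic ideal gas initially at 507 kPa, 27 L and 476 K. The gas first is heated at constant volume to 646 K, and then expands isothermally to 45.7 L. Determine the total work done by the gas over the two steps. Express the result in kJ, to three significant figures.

W_total ≈ 9.78 kJ

Step 1 (isochoric): W = 0 (constant volume).
After step 1: P = 688.1 kPa (V unchanged).
Step 2 (isothermal): W = P₁V₁ ln(V₂/V₁) = (18578) ln(45.7/27) = 9777 J.
W_total = 0 + 9777 = 9777 J.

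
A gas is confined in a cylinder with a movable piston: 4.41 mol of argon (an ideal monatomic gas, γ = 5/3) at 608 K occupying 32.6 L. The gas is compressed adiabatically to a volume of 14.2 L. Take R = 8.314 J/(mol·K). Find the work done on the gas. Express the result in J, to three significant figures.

W ≈ 24800 J

Adiabatic: TV^(γ−1) = const with γ = 5/3.
T₂ = T₁ (V₁/V₂)^(γ−1) = 608 × (32.6/14.2)^0.667 = 608 × 1.74 = 1058 K.
W_by = nCᵥ(T₁ − T₂) = (4.41)(12.47)(608 − 1058) = -24754 J.
Work on gas = −W_by = 24754 J.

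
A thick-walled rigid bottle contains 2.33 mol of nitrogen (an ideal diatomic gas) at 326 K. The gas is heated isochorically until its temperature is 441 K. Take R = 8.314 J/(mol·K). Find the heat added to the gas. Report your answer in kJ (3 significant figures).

Constant volume ⇒ W = 0, so Q = ΔU = nCᵥΔT with Cᵥ = 5R/2 = 20.79 J/(mol·K).
ΔU = (2.33)(20.79)(441 − 326) = 5569 J.

Q ≈ 5.57 kJ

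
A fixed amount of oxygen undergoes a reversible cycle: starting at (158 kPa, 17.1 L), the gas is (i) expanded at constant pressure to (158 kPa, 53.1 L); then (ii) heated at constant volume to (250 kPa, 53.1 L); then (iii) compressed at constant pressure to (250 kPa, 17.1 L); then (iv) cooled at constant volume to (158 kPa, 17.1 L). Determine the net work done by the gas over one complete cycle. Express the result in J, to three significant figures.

W_net ≈ -3310 J

Constant-volume legs do no work.
W(i) = (158)(53.1 − 17.1) = 5688 J; W(iii) = (250)(17.1 − 53.1) = -9000 J.
W_net = 5688 − 9000 = -3312 J (the counter-clockwise enclosed area).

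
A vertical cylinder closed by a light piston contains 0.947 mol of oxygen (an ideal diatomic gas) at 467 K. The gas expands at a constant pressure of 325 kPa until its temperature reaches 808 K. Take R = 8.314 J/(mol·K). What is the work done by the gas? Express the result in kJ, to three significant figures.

W ≈ 2.68 kJ

Isobaric: W = P ΔV = nR ΔT.
W = (0.947)(8.314)(808 − 467) = 2685 J.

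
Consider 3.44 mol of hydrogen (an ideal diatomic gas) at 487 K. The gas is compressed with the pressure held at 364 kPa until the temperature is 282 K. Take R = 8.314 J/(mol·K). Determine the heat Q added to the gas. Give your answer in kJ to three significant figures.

Q ≈ -20.5 kJ

Isobaric: W = nRΔT = (3.44)(8.314)(-205) = -5863 J.
ΔU = nCᵥΔT with Cᵥ = 5R/2: ΔU = (3.44)(20.79)(-205) = -14658 J.
Q = ΔU + W = -14658 − 5863 = -20521 J.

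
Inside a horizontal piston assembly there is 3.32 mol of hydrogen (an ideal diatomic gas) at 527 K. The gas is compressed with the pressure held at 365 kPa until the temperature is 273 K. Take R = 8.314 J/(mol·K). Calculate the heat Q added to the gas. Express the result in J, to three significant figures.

Q ≈ -24500 J

Isobaric: W = nRΔT = (3.32)(8.314)(-254) = -7011 J.
ΔU = nCᵥΔT with Cᵥ = 5R/2: ΔU = (3.32)(20.79)(-254) = -17528 J.
Q = ΔU + W = -17528 − 7011 = -24539 J.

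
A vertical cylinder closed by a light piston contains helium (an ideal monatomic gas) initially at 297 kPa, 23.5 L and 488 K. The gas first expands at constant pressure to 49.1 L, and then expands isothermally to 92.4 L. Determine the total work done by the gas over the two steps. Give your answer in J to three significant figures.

W_total ≈ 16800 J

Step 1 (isobaric): W = PΔV = (297 kPa)(49.1 − 23.5 L) = 7603 J.
After step 1: P = 297 kPa, V = 49.1 L, T = 1020 K.
Step 2 (isothermal): W = P₁V₁ ln(V₂/V₁) = (14583) ln(92.4/49.1) = 9220 J.
W_total = 7603 + 9220 = 16823 J.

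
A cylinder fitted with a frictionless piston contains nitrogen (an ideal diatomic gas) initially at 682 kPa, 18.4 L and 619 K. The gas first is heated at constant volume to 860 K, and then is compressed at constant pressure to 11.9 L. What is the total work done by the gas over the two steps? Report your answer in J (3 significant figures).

W_total ≈ -6160 J

Step 1 (isochoric): W = 0 (constant volume).
After step 1: P = 947.5 kPa (V unchanged).
Step 2 (isobaric): W = PΔV = (947.5 kPa)(11.9 − 18.4 L) = -6159 J.
W_total = 0 − 6159 = -6159 J.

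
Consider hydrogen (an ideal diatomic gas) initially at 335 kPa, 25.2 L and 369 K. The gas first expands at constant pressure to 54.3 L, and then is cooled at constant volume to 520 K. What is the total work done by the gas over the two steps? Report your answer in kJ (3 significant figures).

W_total ≈ 9.75 kJ

Step 1 (isobaric): W = PΔV = (335 kPa)(54.3 − 25.2 L) = 9748 J.
Step 2 (isochoric): W = 0 (constant volume).
W_total = 9748 + 0 = 9748 J.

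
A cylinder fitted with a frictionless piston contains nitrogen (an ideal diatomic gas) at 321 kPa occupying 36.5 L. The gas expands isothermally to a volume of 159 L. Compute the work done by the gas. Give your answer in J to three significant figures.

Isothermal: W = nRT ln(V₂/V₁) = P₁V₁ ln(V₂/V₁).
P₁V₁ = (321 kPa)(36.5 L) = 11716 J.
W = 11716 × ln(159/36.5) = 11716 × 1.472
W_by_gas = 17242 J.

W ≈ 17200 J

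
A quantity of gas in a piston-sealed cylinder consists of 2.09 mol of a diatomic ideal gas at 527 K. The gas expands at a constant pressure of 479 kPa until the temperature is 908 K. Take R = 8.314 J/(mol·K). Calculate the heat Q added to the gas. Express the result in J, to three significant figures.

Q ≈ 23200 J

Isobaric: W = nRΔT = (2.09)(8.314)(381) = 6620 J.
ΔU = nCᵥΔT with Cᵥ = 5R/2: ΔU = (2.09)(20.79)(381) = 16551 J.
Q = ΔU + W = 16551 + 6620 = 23171 J.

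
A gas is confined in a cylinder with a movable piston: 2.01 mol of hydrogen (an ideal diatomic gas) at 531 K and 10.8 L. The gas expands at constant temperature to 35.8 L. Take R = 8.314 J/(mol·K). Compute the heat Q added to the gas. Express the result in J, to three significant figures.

Q ≈ 10600 J

Isothermal ⇒ ΔU = 0, so Q = W = nRT ln(V₂/V₁).
Q = (2.01)(8.314)(531) ln(35.8/10.8) = 8874 × 1.198 = 10634 J.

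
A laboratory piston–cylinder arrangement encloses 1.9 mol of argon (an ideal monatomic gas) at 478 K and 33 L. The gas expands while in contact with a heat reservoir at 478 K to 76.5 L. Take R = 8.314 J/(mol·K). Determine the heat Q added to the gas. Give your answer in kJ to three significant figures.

Q ≈ 6.35 kJ

Isothermal ⇒ ΔU = 0, so Q = W = nRT ln(V₂/V₁).
Q = (1.9)(8.314)(478) ln(76.5/33) = 7551 × 0.8408 = 6349 J.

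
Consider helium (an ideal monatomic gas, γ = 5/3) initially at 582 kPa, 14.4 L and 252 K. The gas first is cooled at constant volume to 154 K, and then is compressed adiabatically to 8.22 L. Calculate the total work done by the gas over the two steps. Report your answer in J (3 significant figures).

W_total ≈ -3480 J

Step 1 (isochoric): W = 0 (constant volume).
After step 1: P = 355.7 kPa (V unchanged).
Step 2 (adiabatic): W = (P₁V₁ − P₂V₂)/(γ−1) = (5122 − 7443)/0.667 = -3482 J.
W_total = 0 − 3482 = -3482 J.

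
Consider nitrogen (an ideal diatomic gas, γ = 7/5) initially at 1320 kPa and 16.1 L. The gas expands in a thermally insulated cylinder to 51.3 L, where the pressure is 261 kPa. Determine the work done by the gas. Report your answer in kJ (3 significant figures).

W ≈ 19.7 kJ

Adiabatic: W = (P₁V₁ − P₂V₂)/(γ − 1) with γ = 7/5.
P₁V₁ = 21252 J, P₂V₂ = 13389 J.
W = (21252 − 13389) / 0.4 = 19657 J.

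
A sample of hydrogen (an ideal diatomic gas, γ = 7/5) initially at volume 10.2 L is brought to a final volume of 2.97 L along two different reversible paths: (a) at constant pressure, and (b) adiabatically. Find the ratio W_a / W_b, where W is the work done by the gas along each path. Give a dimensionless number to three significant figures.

Path (a) isobaric: W = P₁(V₂ − V₁) → W_a/(P₁V₁) = -0.7088.
Path (b) adiabatic: W = P₁V₁(1 − (V₁/V₂)^(γ−1))/(γ−1) → W_b/(P₁V₁) = -1.595.
W_a / W_b = -0.7088 / -1.595 = 0.4443.

W_a / W_b ≈ 0.444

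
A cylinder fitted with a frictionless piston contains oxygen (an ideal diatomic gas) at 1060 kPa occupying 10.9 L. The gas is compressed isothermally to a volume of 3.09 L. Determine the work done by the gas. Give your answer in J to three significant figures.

Isothermal: W = nRT ln(V₂/V₁) = P₁V₁ ln(V₂/V₁).
P₁V₁ = (1060 kPa)(10.9 L) = 11554 J.
W = 11554 × ln(3.09/10.9) = 11554 × -1.261
W_by_gas = -14565 J.

W ≈ -14600 J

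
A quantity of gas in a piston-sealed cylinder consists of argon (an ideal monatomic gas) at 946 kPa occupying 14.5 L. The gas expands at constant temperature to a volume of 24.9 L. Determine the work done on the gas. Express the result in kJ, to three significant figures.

W ≈ -7.42 kJ

Isothermal: W = nRT ln(V₂/V₁) = P₁V₁ ln(V₂/V₁).
P₁V₁ = (946 kPa)(14.5 L) = 13717 J.
W = 13717 × ln(24.9/14.5) = 13717 × 0.5407
W_by_gas = 7417 J; work on gas = −W_by = -7417 J.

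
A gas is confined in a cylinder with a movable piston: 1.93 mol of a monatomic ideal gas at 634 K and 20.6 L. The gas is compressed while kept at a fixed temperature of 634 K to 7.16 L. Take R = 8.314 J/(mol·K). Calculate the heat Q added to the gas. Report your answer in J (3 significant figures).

Q ≈ -10800 J

Isothermal ⇒ ΔU = 0, so Q = W = nRT ln(V₂/V₁).
Q = (1.93)(8.314)(634) ln(7.16/20.6) = 10173 × -1.057 = -10751 J.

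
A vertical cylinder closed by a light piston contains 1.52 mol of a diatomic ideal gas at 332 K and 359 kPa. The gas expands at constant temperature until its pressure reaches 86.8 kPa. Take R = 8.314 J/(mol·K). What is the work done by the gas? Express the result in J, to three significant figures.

W ≈ 5960 J

Isothermal process: W = nRT ln(V₂/V₁) = nRT ln(P₁/P₂).
W = (1.52)(8.314)(332) × ln(359/86.8)
  = 4196 × ln(4.136) = 4196 × 1.42
W_by_gas = 5957 J.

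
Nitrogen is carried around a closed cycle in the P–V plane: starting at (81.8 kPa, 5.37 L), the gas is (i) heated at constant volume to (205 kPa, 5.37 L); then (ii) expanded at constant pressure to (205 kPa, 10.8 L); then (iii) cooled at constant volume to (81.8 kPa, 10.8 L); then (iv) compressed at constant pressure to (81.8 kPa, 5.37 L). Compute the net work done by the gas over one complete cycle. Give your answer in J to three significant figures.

Constant-volume legs do no work.
W(ii) = (205)(10.8 − 5.37) = 1113 J; W(iv) = (81.8)(5.37 − 10.8) = -444.2 J.
W_net = 1113 − 444.2 = 669 J (the clockwise enclosed area).

W_net ≈ 669 J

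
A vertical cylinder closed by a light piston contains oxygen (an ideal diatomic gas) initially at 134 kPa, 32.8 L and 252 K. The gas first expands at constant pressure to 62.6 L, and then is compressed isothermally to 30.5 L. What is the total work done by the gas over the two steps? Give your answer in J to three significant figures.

W_total ≈ -2040 J

Step 1 (isobaric): W = PΔV = (134 kPa)(62.6 − 32.8 L) = 3993 J.
After step 1: P = 134 kPa, V = 62.6 L, T = 481 K.
Step 2 (isothermal): W = P₁V₁ ln(V₂/V₁) = (8388) ln(30.5/62.6) = -6032 J.
W_total = 3993 − 6032 = -2038 J.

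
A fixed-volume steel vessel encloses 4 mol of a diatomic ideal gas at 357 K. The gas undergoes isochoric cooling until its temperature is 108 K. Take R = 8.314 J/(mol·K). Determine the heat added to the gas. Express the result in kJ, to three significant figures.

Constant volume ⇒ W = 0, so Q = ΔU = nCᵥΔT with Cᵥ = 5R/2 = 20.79 J/(mol·K).
ΔU = (4)(20.79)(108 − 357) = -20702 J.

Q ≈ -20.7 kJ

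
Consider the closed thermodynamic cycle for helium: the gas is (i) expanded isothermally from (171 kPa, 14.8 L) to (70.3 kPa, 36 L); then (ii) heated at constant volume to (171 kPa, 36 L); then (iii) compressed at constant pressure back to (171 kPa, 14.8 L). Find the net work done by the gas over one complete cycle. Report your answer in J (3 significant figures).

Leg (i): W = PᵢVᵢ ln(V_f/Vᵢ) = (2531) ln(36/14.8) = 2250 J.
Leg (ii): W = 0.
Leg (iii): W = PΔV = (171)(14.8 − 36) = -3625 J.
W_net = 2250 − 3625 = -1376 J.

W_net ≈ -1380 J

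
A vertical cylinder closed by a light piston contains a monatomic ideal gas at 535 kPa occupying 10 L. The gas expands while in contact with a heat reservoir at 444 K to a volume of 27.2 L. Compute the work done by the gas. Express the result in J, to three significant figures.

W ≈ 5350 J

Isothermal: W = nRT ln(V₂/V₁) = P₁V₁ ln(V₂/V₁).
P₁V₁ = (535 kPa)(10 L) = 5350 J.
W = 5350 × ln(27.2/10) = 5350 × 1.001
W_by_gas = 5353 J.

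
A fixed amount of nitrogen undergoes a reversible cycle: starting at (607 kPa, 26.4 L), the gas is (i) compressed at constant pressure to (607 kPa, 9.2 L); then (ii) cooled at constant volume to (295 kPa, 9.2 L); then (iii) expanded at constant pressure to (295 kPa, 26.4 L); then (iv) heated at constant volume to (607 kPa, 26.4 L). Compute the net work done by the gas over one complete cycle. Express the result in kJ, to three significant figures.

W_net ≈ -5.37 kJ

Constant-volume legs do no work.
W(i) = (607)(9.2 − 26.4) = -10440 J; W(iii) = (295)(26.4 − 9.2) = 5074 J.
W_net = -10440 + 5074 = -5366 J (the counter-clockwise enclosed area).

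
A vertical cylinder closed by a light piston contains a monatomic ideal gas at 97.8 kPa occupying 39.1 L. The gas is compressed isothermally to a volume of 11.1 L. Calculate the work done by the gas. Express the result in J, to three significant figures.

Isothermal: W = nRT ln(V₂/V₁) = P₁V₁ ln(V₂/V₁).
P₁V₁ = (97.8 kPa)(39.1 L) = 3824 J.
W = 3824 × ln(11.1/39.1) = 3824 × -1.259
W_by_gas = -4815 J.

W ≈ -4820 J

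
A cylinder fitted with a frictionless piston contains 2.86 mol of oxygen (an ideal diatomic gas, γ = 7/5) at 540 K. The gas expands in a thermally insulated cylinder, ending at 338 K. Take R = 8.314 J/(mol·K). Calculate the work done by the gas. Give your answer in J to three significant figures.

Adiabatic ⇒ Q = 0, so W_by = −ΔU = nCᵥ(T₁ − T₂).
Cᵥ = 5R/2 = 20.79 J/(mol·K).
W = (2.86)(20.79)(540 − 338) = 12008 J.

W ≈ 12000 J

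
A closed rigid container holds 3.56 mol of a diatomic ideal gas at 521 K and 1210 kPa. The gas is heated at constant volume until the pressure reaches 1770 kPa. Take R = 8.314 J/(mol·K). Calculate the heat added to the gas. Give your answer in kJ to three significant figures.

Constant volume ⇒ W = 0, so Q = ΔU = nCᵥΔT with Cᵥ = 5R/2 = 20.79 J/(mol·K).
At constant V, T₂/T₁ = P₂/P₁ ⇒ ΔT = T₁(P₂/P₁ − 1) = 521·(1770/1210 − 1) = 241.1 K.
ΔU = (3.56)(20.79)(241.1) = 17842 J.

Q ≈ 17.8 kJ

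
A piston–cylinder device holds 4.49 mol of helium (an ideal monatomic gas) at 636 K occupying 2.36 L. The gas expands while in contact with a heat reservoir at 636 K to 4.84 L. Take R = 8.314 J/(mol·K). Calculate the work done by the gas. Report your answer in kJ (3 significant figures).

W ≈ 17.1 kJ

Isothermal: W = nRT ln(V₂/V₁).
W = (4.49)(8.314)(636) × ln(4.84/2.36)
  = 23742 × 0.7183
W_by_gas = 17053 J.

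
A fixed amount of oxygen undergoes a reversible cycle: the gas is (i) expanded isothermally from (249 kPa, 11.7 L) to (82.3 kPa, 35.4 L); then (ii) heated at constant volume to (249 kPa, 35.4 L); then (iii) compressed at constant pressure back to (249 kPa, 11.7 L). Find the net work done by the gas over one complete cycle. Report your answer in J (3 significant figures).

Leg (i): W = PᵢVᵢ ln(V_f/Vᵢ) = (2913) ln(35.4/11.7) = 3225 J.
Leg (ii): W = 0.
Leg (iii): W = PΔV = (249)(11.7 − 35.4) = -5901 J.
W_net = 3225 − 5901 = -2676 J.

W_net ≈ -2680 J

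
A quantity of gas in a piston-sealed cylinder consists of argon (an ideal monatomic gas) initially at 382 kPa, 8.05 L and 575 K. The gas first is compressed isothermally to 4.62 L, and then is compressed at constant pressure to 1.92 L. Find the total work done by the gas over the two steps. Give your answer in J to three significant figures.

Step 1 (isothermal): W = P₁V₁ ln(V₂/V₁) = (3075) ln(4.62/8.05) = -1708 J.
After step 1: P = 665.6 kPa, V = 4.62 L, T = 575 K.
Step 2 (isobaric): W = PΔV = (665.6 kPa)(1.92 − 4.62 L) = -1797 J.
W_total = -1708 − 1797 = -3505 J.

W_total ≈ -3500 J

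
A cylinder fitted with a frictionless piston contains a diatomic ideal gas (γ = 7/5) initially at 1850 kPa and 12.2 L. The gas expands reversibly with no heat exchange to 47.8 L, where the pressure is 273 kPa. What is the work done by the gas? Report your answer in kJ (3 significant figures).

Adiabatic: W = (P₁V₁ − P₂V₂)/(γ − 1) with γ = 7/5.
P₁V₁ = 22570 J, P₂V₂ = 13049 J.
W = (22570 − 13049) / 0.4 = 23802 J.

W ≈ 23.8 kJ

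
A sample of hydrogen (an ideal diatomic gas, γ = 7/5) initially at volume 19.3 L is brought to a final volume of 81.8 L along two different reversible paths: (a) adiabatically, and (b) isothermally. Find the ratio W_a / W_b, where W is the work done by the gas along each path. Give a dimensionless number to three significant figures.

W_a / W_b ≈ 0.760

Path (a) adiabatic: W = P₁V₁(1 − (V₁/V₂)^(γ−1))/(γ−1) → W_a/(P₁V₁) = 1.097.
Path (b) isothermal: W = P₁V₁ ln(V₂/V₁) → W_b/(P₁V₁) = 1.444.
W_a / W_b = 1.097 / 1.444 = 0.7596.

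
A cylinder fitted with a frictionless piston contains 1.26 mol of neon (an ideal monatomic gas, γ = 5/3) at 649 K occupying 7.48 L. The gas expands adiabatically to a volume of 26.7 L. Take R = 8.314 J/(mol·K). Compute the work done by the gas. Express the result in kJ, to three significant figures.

Adiabatic: TV^(γ−1) = const with γ = 5/3.
T₂ = T₁ (V₁/V₂)^(γ−1) = 649 × (7.48/26.7)^0.667 = 649 × 0.4281 = 277.9 K.
W_by = nCᵥ(T₁ − T₂) = (1.26)(12.47)(649 − 277.9) = 5832 J.

W ≈ 5.83 kJ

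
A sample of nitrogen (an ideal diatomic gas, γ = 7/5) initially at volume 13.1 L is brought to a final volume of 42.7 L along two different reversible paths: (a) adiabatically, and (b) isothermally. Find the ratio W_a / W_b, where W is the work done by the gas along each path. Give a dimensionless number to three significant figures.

Path (a) adiabatic: W = P₁V₁(1 − (V₁/V₂)^(γ−1))/(γ−1) → W_a/(P₁V₁) = 0.9416.
Path (b) isothermal: W = P₁V₁ ln(V₂/V₁) → W_b/(P₁V₁) = 1.182.
W_a / W_b = 0.9416 / 1.182 = 0.7969.

W_a / W_b ≈ 0.797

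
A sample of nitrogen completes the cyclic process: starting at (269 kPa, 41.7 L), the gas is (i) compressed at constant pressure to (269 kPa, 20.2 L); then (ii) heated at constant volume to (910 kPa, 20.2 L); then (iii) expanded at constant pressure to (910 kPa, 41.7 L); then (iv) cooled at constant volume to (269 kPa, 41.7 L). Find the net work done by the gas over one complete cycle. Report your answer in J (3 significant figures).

W_net ≈ 13800 J

Constant-volume legs do no work.
W(i) = (269)(20.2 − 41.7) = -5784 J; W(iii) = (910)(41.7 − 20.2) = 19565 J.
W_net = -5784 + 19565 = 13782 J (the clockwise enclosed area).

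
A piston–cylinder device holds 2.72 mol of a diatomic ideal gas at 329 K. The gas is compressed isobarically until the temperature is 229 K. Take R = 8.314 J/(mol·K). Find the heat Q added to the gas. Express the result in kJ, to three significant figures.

Q ≈ -7.91 kJ

Isobaric: W = nRΔT = (2.72)(8.314)(-100) = -2261 J.
ΔU = nCᵥΔT with Cᵥ = 5R/2: ΔU = (2.72)(20.79)(-100) = -5654 J.
Q = ΔU + W = -5654 − 2261 = -7915 J.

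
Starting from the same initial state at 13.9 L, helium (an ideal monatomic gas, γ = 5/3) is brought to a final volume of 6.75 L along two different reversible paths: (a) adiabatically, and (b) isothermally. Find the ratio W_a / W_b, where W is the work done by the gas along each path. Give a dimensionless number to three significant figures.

Path (a) adiabatic: W = P₁V₁(1 − (V₁/V₂)^(γ−1))/(γ−1) → W_a/(P₁V₁) = -0.9279.
Path (b) isothermal: W = P₁V₁ ln(V₂/V₁) → W_b/(P₁V₁) = -0.7223.
W_a / W_b = -0.9279 / -0.7223 = 1.285.

W_a / W_b ≈ 1.28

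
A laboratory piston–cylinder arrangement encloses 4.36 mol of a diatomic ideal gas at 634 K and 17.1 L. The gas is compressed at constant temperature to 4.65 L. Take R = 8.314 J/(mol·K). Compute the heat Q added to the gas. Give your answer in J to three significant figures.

Q ≈ -29900 J

Isothermal ⇒ ΔU = 0, so Q = W = nRT ln(V₂/V₁).
Q = (4.36)(8.314)(634) ln(4.65/17.1) = 22982 × -1.302 = -29927 J.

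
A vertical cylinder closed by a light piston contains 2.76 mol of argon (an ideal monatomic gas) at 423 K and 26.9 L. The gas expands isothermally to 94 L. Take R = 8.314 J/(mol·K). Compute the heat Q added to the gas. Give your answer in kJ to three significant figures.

Isothermal ⇒ ΔU = 0, so Q = W = nRT ln(V₂/V₁).
Q = (2.76)(8.314)(423) ln(94/26.9) = 9706 × 1.251 = 12144 J.

Q ≈ 12.1 kJ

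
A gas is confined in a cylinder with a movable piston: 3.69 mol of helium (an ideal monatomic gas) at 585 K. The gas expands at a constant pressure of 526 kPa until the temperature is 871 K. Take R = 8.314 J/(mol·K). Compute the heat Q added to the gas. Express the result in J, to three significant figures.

Q ≈ 21900 J

Isobaric: W = nRΔT = (3.69)(8.314)(286) = 8774 J.
ΔU = nCᵥΔT with Cᵥ = 3R/2: ΔU = (3.69)(12.47)(286) = 13161 J.
Q = ΔU + W = 13161 + 8774 = 21935 J.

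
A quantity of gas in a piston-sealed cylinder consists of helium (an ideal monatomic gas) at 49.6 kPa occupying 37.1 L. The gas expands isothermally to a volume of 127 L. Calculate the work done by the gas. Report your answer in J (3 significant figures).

Isothermal: W = nRT ln(V₂/V₁) = P₁V₁ ln(V₂/V₁).
P₁V₁ = (49.6 kPa)(37.1 L) = 1840 J.
W = 1840 × ln(127/37.1) = 1840 × 1.231
W_by_gas = 2264 J.

W ≈ 2260 J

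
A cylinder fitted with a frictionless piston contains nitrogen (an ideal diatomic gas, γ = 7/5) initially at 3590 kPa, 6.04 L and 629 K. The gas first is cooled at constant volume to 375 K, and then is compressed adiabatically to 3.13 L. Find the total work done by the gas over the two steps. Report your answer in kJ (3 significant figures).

Step 1 (isochoric): W = 0 (constant volume).
After step 1: P = 2140 kPa (V unchanged).
Step 2 (adiabatic): W = (P₁V₁ − P₂V₂)/(γ−1) = (12927 − 16815)/0.4 = -9720 J.
W_total = 0 − 9720 = -9720 J.

W_total ≈ -9.72 kJ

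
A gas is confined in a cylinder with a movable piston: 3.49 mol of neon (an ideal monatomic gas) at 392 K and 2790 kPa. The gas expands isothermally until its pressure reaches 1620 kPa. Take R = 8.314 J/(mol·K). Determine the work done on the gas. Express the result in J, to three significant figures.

W ≈ -6180 J

Isothermal process: W = nRT ln(V₂/V₁) = nRT ln(P₁/P₂).
W = (3.49)(8.314)(392) × ln(2790/1620)
  = 11374 × ln(1.722) = 11374 × 0.5436
W_by_gas = 6183 J; work on gas = −W_by = -6183 J.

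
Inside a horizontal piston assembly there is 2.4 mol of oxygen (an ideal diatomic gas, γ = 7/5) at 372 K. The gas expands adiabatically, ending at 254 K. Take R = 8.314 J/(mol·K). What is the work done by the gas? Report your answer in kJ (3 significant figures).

Adiabatic ⇒ Q = 0, so W_by = −ΔU = nCᵥ(T₁ − T₂).
Cᵥ = 5R/2 = 20.79 J/(mol·K).
W = (2.4)(20.79)(372 − 254) = 5886 J.

W ≈ 5.89 kJ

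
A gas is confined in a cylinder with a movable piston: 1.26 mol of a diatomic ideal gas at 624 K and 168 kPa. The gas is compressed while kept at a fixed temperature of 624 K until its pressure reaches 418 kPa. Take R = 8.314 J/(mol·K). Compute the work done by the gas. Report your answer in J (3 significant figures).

Isothermal process: W = nRT ln(V₂/V₁) = nRT ln(P₁/P₂).
W = (1.26)(8.314)(624) × ln(168/418)
  = 6537 × ln(0.4019) = 6537 × -0.9115
W_by_gas = -5958 J.

W ≈ -5960 J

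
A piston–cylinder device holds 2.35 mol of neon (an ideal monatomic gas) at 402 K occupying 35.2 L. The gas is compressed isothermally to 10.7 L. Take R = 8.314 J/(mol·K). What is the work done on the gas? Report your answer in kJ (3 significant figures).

W ≈ 9.35 kJ

Isothermal: W = nRT ln(V₂/V₁).
W = (2.35)(8.314)(402) × ln(10.7/35.2)
  = 7854 × -1.191
W_by_gas = -9353 J; work on gas = −W_by = 9353 J.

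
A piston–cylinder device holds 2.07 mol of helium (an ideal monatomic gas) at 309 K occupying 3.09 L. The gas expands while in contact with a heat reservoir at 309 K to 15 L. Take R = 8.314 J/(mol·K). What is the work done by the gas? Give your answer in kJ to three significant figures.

W ≈ 8.40 kJ

Isothermal: W = nRT ln(V₂/V₁).
W = (2.07)(8.314)(309) × ln(15/3.09)
  = 5318 × 1.58
W_by_gas = 8402 J.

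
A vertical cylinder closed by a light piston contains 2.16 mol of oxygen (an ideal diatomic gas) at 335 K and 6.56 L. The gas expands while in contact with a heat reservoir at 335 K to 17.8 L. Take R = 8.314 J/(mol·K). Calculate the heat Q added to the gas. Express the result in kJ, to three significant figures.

Q ≈ 6.01 kJ

Isothermal ⇒ ΔU = 0, so Q = W = nRT ln(V₂/V₁).
Q = (2.16)(8.314)(335) ln(17.8/6.56) = 6016 × 0.9982 = 6005 J.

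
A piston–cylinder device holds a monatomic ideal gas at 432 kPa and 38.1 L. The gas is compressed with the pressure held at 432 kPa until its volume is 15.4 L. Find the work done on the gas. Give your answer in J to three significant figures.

W ≈ 9810 J

Isobaric: W = P ΔV.
W = (432 kPa)(15.4 − 38.1 L) = (432)(-22.7) = -9806 J.
Work on gas = −W_by = 9806 J.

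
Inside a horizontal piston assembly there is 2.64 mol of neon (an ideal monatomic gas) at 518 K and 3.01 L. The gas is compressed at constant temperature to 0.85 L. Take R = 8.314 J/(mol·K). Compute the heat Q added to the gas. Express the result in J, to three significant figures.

Isothermal ⇒ ΔU = 0, so Q = W = nRT ln(V₂/V₁).
Q = (2.64)(8.314)(518) ln(0.85/3.01) = 11370 × -1.264 = -14376 J.

Q ≈ -14400 J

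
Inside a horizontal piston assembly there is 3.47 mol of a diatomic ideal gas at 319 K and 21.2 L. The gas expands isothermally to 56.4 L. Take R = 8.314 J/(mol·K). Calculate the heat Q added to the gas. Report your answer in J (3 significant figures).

Isothermal ⇒ ΔU = 0, so Q = W = nRT ln(V₂/V₁).
Q = (3.47)(8.314)(319) ln(56.4/21.2) = 9203 × 0.9785 = 9005 J.

Q ≈ 9000 J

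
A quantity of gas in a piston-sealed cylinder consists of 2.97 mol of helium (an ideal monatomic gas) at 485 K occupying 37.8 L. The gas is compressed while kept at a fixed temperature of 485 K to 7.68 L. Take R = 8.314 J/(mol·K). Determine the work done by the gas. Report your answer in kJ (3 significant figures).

Isothermal: W = nRT ln(V₂/V₁).
W = (2.97)(8.314)(485) × ln(7.68/37.8)
  = 11976 × -1.594
W_by_gas = -19086 J.

W ≈ -19.1 kJ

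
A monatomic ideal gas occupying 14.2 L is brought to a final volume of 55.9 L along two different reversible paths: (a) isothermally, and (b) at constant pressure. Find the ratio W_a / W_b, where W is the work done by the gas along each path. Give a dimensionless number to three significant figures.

Path (a) isothermal: W = P₁V₁ ln(V₂/V₁) → W_a/(P₁V₁) = 1.37.
Path (b) isobaric: W = P₁(V₂ − V₁) → W_b/(P₁V₁) = 2.937.
W_a / W_b = 1.37 / 2.937 = 0.4666.

W_a / W_b ≈ 0.467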